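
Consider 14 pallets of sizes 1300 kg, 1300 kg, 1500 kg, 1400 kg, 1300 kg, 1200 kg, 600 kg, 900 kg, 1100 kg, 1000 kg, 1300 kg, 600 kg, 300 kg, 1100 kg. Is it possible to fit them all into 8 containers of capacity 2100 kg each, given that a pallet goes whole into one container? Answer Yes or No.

No

Total = 14900 kg; ⌈14900/2100⌉ = 8.
9 pallets each exceed half the capacity and cannot share a container, forcing at least 9 containers.
At least 9 containers are required, but only 8 are allowed.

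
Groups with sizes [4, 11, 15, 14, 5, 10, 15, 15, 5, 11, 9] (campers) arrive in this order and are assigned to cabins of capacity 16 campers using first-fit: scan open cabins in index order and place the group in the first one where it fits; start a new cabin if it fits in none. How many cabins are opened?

8

  4 → cabin 1 (new)  [load 4/16]
  11 → cabin 1  [load 15/16]
  15 → cabin 2 (new)  [load 15/16]
  14 → cabin 3 (new)  [load 14/16]
  5 → cabin 4 (new)  [load 5/16]
  10 → cabin 4  [load 15/16]
  15 → cabin 5 (new)  [load 15/16]
  15 → cabin 6 (new)  [load 15/16]
  5 → cabin 7 (new)  [load 5/16]
  11 → cabin 7  [load 16/16]
  9 → cabin 8 (new)  [load 9/16]
8 cabins opened.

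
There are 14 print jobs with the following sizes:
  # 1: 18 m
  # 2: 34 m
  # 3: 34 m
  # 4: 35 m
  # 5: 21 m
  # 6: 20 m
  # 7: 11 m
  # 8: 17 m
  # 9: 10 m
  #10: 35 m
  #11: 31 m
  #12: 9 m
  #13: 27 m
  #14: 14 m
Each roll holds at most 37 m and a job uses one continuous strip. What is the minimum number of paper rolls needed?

10

Total = 35 + 35 + 34 + 34 + 31 + 27 + 21 + 20 + 18 + 17 + 14 + 11 + 10 + 9 = 316 m.
Lower bound: ⌈316/37⌉ = 9 paper rolls.
A packing using 10 paper rolls:
  roll 1: 35 = 35
  roll 2: 35 = 35
  roll 3: 34 = 34
  roll 4: 34 = 34
  roll 5: 31 = 31
  roll 6: 27 + 10 = 37
  roll 7: 21 + 14 = 35
  roll 8: 20 + 17 = 37
  roll 9: 18 + 11 = 29
  roll 10: 9 = 9
No arrangement into 9 paper rolls stays within capacity, so 10 is optimal.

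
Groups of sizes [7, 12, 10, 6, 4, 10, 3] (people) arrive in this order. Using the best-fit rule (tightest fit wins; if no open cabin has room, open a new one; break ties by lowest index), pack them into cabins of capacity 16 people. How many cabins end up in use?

4

  7 → cabin 1 (new)  [load 7/16]
  12 → cabin 2 (new)  [load 12/16]
  10 → cabin 3 (new)  [load 10/16]
  6 → cabin 3  [load 16/16]
  4 → cabin 2  [load 16/16]
  10 → cabin 4 (new)  [load 10/16]
  3 → cabin 4  [load 13/16]
4 cabins opened.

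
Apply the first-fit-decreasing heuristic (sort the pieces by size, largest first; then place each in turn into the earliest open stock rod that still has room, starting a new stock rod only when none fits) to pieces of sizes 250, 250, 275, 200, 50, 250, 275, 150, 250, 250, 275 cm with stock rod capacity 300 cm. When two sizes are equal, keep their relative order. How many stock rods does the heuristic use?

10

Sorted descending: 275, 275, 275, 250, 250, 250, 250, 250, 200, 150, 50.
  275 → stock rod 1 (new)  [load 275/300]
  275 → stock rod 2 (new)  [load 275/300]
  275 → stock rod 3 (new)  [load 275/300]
  250 → stock rod 4 (new)  [load 250/300]
  250 → stock rod 5 (new)  [load 250/300]
  250 → stock rod 6 (new)  [load 250/300]
  250 → stock rod 7 (new)  [load 250/300]
  250 → stock rod 8 (new)  [load 250/300]
  200 → stock rod 9 (new)  [load 200/300]
  150 → stock rod 10 (new)  [load 150/300]
  50 → stock rod 4  [load 300/300]
10 stock rods opened.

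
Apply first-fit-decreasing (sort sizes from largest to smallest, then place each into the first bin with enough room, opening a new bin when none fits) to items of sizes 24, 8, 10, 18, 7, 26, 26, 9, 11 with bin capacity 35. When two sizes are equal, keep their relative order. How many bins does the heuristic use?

4

Sorted descending: 26, 26, 24, 18, 11, 10, 9, 8, 7.
  26 → bin 1 (new)  [load 26/35]
  26 → bin 2 (new)  [load 26/35]
  24 → bin 3 (new)  [load 24/35]
  18 → bin 4 (new)  [load 18/35]
  11 → bin 3  [load 35/35]
  10 → bin 4  [load 28/35]
  9 → bin 1  [load 35/35]
  8 → bin 2  [load 34/35]
  7 → bin 4  [load 35/35]
4 bins opened.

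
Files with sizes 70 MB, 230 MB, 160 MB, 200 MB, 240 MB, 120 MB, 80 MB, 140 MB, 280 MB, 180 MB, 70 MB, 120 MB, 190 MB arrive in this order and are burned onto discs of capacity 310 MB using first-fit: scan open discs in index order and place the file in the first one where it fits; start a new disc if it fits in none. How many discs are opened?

  70 → disc 1 (new)  [load 70/310]
  230 → disc 1  [load 300/310]
  160 → disc 2 (new)  [load 160/310]
  200 → disc 3 (new)  [load 200/310]
  240 → disc 4 (new)  [load 240/310]
  120 → disc 2  [load 280/310]
  80 → disc 3  [load 280/310]
  140 → disc 5 (new)  [load 140/310]
  280 → disc 6 (new)  [load 280/310]
  180 → disc 7 (new)  [load 180/310]
  70 → disc 4  [load 310/310]
  120 → disc 5  [load 260/310]
  190 → disc 8 (new)  [load 190/310]
8 discs opened.

8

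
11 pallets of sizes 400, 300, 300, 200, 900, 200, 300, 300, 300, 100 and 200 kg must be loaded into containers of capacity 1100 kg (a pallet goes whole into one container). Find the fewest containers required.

Total = 900 + 400 + 300 + 300 + 300 + 300 + 300 + 200 + 200 + 200 + 100 = 3500 kg.
Lower bound: ⌈3500/1100⌉ = 4 containers.
A packing using 4 containers:
  container 1: 900 + 200 = 1100
  container 2: 400 + 300 + 300 + 100 = 1100
  container 3: 300 + 300 + 300 + 200 = 1100
  container 4: 200 = 200
This matches the lower bound, so 4 is optimal.

4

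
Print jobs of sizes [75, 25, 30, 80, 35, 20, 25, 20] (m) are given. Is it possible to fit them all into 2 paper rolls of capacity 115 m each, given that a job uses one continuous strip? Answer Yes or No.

Total = 310 m; ⌈310/115⌉ = 3.
At least 3 paper rolls are required, but only 2 are allowed.

No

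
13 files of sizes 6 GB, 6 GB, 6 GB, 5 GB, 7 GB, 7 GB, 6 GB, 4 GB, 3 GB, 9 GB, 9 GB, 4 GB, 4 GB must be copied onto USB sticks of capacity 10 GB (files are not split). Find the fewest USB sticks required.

9

Total = 9 + 9 + 7 + 7 + 6 + 6 + 6 + 6 + 5 + 4 + 4 + 4 + 3 = 76 GB.
Lower bound: ⌈76/10⌉ = 8 USB sticks.
A packing using 9 USB sticks:
  USB stick 1: 9 = 9
  USB stick 2: 9 = 9
  USB stick 3: 7 + 3 = 10
  USB stick 4: 7 = 7
  USB stick 5: 6 + 4 = 10
  USB stick 6: 6 + 4 = 10
  USB stick 7: 6 + 4 = 10
  USB stick 8: 6 = 6
  USB stick 9: 5 = 5
No arrangement into 8 USB sticks stays within capacity, so 9 is optimal.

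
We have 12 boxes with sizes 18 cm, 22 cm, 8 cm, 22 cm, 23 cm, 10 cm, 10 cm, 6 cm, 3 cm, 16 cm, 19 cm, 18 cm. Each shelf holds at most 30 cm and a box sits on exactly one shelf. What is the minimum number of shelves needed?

7

Total = 23 + 22 + 22 + 19 + 18 + 18 + 16 + 10 + 10 + 8 + 6 + 3 = 175 cm.
Lower bound: ⌈175/30⌉ = 6 shelves.
Also, 7 boxes each exceed 15 cm, and no two of those can share a shelf, so at least 7 shelves are needed.
A packing using 7 shelves:
  shelf 1: 23 + 6 = 29
  shelf 2: 22 + 8 = 30
  shelf 3: 22 + 3 = 25
  shelf 4: 19 + 10 = 29
  shelf 5: 18 + 10 = 28
  shelf 6: 18 = 18
  shelf 7: 16 = 16
This matches the lower bound, so 7 is optimal.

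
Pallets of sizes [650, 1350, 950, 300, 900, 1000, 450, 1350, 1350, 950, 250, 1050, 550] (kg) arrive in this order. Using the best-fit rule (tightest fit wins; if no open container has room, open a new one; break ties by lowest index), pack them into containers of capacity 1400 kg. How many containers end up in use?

  650 → container 1 (new)  [load 650/1400]
  1350 → container 2 (new)  [load 1350/1400]
  950 → container 3 (new)  [load 950/1400]
  300 → container 3  [load 1250/1400]
  900 → container 4 (new)  [load 900/1400]
  1000 → container 5 (new)  [load 1000/1400]
  450 → container 4  [load 1350/1400]
  1350 → container 6 (new)  [load 1350/1400]
  1350 → container 7 (new)  [load 1350/1400]
  950 → container 8 (new)  [load 950/1400]
  250 → container 5  [load 1250/1400]
  1050 → container 9 (new)  [load 1050/1400]
  550 → container 1  [load 1200/1400]
9 containers opened.

9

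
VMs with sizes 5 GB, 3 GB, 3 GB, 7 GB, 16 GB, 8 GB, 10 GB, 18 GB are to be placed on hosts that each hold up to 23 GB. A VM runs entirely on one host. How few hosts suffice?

Total = 18 + 16 + 10 + 8 + 7 + 5 + 3 + 3 = 70 GB.
Lower bound: ⌈70/23⌉ = 4 hosts.
A packing using 4 hosts:
  host 1: 18 + 5 = 23
  host 2: 16 + 7 = 23
  host 3: 10 + 8 + 3 = 21
  host 4: 3 = 3
This matches the lower bound, so 4 is optimal.

4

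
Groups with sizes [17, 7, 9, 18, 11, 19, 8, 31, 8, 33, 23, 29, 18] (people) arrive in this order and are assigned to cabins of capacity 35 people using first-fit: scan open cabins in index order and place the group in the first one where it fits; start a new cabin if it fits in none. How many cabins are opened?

  17 → cabin 1 (new)  [load 17/35]
  7 → cabin 1  [load 24/35]
  9 → cabin 1  [load 33/35]
  18 → cabin 2 (new)  [load 18/35]
  11 → cabin 2  [load 29/35]
  19 → cabin 3 (new)  [load 19/35]
  8 → cabin 3  [load 27/35]
  31 → cabin 4 (new)  [load 31/35]
  8 → cabin 3  [load 35/35]
  33 → cabin 5 (new)  [load 33/35]
  23 → cabin 6 (new)  [load 23/35]
  29 → cabin 7 (new)  [load 29/35]
  18 → cabin 8 (new)  [load 18/35]
8 cabins opened.

8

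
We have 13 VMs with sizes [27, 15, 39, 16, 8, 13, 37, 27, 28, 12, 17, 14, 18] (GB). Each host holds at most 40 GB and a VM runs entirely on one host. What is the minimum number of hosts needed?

8

Total = 39 + 37 + 28 + 27 + 27 + 18 + 17 + 16 + 15 + 14 + 13 + 12 + 8 = 271 GB.
Lower bound: ⌈271/40⌉ = 7 hosts.
A packing using 8 hosts:
  host 1: 39 = 39
  host 2: 37 = 37
  host 3: 28 + 12 = 40
  host 4: 27 + 13 = 40
  host 5: 27 + 8 = 35
  host 6: 18 + 17 = 35
  host 7: 16 + 15 = 31
  host 8: 14 = 14
No arrangement into 7 hosts stays within capacity, so 8 is optimal.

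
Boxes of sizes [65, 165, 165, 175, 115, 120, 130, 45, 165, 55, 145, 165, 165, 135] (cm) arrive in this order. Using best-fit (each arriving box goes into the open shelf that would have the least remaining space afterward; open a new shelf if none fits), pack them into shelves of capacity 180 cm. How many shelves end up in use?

  65 → shelf 1 (new)  [load 65/180]
  165 → shelf 2 (new)  [load 165/180]
  165 → shelf 3 (new)  [load 165/180]
  175 → shelf 4 (new)  [load 175/180]
  115 → shelf 1  [load 180/180]
  120 → shelf 5 (new)  [load 120/180]
  130 → shelf 6 (new)  [load 130/180]
  45 → shelf 6  [load 175/180]
  165 → shelf 7 (new)  [load 165/180]
  55 → shelf 5  [load 175/180]
  145 → shelf 8 (new)  [load 145/180]
  165 → shelf 9 (new)  [load 165/180]
  165 → shelf 10 (new)  [load 165/180]
  135 → shelf 11 (new)  [load 135/180]
11 shelves opened.

11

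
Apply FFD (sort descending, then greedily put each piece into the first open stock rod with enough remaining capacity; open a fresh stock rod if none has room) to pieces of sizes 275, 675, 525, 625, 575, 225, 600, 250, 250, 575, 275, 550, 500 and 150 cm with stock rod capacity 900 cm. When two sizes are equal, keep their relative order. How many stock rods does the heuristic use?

8

Sorted descending: 675, 625, 600, 575, 575, 550, 525, 500, 275, 275, 250, 250, 225, 150.
  675 → stock rod 1 (new)  [load 675/900]
  625 → stock rod 2 (new)  [load 625/900]
  600 → stock rod 3 (new)  [load 600/900]
  575 → stock rod 4 (new)  [load 575/900]
  575 → stock rod 5 (new)  [load 575/900]
  550 → stock rod 6 (new)  [load 550/900]
  525 → stock rod 7 (new)  [load 525/900]
  500 → stock rod 8 (new)  [load 500/900]
  275 → stock rod 2  [load 900/900]
  275 → stock rod 3  [load 875/900]
  250 → stock rod 4  [load 825/900]
  250 → stock rod 5  [load 825/900]
  225 → stock rod 1  [load 900/900]
  150 → stock rod 6  [load 700/900]
8 stock rods opened.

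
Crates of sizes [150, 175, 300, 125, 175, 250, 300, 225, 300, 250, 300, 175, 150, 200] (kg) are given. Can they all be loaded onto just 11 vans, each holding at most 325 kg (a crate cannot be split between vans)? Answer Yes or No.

A valid assignment using 11 vans:
  van 1: 300 = 300
  van 2: 300 = 300
  van 3: 300 = 300
  van 4: 300 = 300
  van 5: 250 = 250
  van 6: 250 = 250
  van 7: 225 = 225
  van 8: 200 + 125 = 325
  van 9: 175 + 150 = 325
  van 10: 175 + 150 = 325
  van 11: 175 = 175
Every load is within 325 kg, so 11 vans suffice.

Yes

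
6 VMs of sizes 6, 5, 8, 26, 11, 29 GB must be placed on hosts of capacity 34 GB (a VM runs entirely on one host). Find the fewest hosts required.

Total = 29 + 26 + 11 + 8 + 6 + 5 = 85 GB.
Lower bound: ⌈85/34⌉ = 3 hosts.
A packing using 3 hosts:
  host 1: 29 + 5 = 34
  host 2: 26 + 8 = 34
  host 3: 11 + 6 = 17
This matches the lower bound, so 3 is optimal.

3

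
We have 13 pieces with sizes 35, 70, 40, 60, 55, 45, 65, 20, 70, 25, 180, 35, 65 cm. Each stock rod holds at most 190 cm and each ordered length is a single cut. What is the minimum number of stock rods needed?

5

Total = 180 + 70 + 70 + 65 + 65 + 60 + 55 + 45 + 40 + 35 + 35 + 25 + 20 = 765 cm.
Lower bound: ⌈765/190⌉ = 5 stock rods.
A packing using 5 stock rods:
  stock rod 1: 180 = 180
  stock rod 2: 70 + 70 + 45 = 185
  stock rod 3: 65 + 65 + 60 = 190
  stock rod 4: 55 + 40 + 35 + 35 + 25 = 190
  stock rod 5: 20 = 20
This matches the lower bound, so 5 is optimal.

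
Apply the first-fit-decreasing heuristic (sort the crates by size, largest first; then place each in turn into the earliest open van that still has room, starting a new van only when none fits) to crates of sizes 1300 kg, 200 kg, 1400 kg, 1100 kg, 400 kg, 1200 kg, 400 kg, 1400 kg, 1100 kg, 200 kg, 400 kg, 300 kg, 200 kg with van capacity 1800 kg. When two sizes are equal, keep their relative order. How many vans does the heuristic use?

6

Sorted descending: 1400, 1400, 1300, 1200, 1100, 1100, 400, 400, 400, 300, 200, 200, 200.
  1400 → van 1 (new)  [load 1400/1800]
  1400 → van 2 (new)  [load 1400/1800]
  1300 → van 3 (new)  [load 1300/1800]
  1200 → van 4 (new)  [load 1200/1800]
  1100 → van 5 (new)  [load 1100/1800]
  1100 → van 6 (new)  [load 1100/1800]
  400 → van 1  [load 1800/1800]
  400 → van 2  [load 1800/1800]
  400 → van 3  [load 1700/1800]
  300 → van 4  [load 1500/1800]
  200 → van 4  [load 1700/1800]
  200 → van 5  [load 1300/1800]
  200 → van 5  [load 1500/1800]
6 vans opened.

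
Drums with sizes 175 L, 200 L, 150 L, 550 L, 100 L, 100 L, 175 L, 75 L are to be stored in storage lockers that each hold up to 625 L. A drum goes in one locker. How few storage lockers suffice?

Total = 550 + 200 + 175 + 175 + 150 + 100 + 100 + 75 = 1525 L.
Lower bound: ⌈1525/625⌉ = 3 storage lockers.
A packing using 3 storage lockers:
  locker 1: 550 + 75 = 625
  locker 2: 200 + 175 + 175 = 550
  locker 3: 150 + 100 + 100 = 350
This matches the lower bound, so 3 is optimal.

3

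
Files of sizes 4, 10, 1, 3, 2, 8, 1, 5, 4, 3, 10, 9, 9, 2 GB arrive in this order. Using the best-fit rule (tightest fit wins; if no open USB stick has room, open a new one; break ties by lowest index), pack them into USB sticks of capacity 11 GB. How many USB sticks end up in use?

7

  4 → USB stick 1 (new)  [load 4/11]
  10 → USB stick 2 (new)  [load 10/11]
  1 → USB stick 2  [load 11/11]
  3 → USB stick 1  [load 7/11]
  2 → USB stick 1  [load 9/11]
  8 → USB stick 3 (new)  [load 8/11]
  1 → USB stick 1  [load 10/11]
  5 → USB stick 4 (new)  [load 5/11]
  4 → USB stick 4  [load 9/11]
  3 → USB stick 3  [load 11/11]
  10 → USB stick 5 (new)  [load 10/11]
  9 → USB stick 6 (new)  [load 9/11]
  9 → USB stick 7 (new)  [load 9/11]
  2 → USB stick 4  [load 11/11]
7 USB sticks opened.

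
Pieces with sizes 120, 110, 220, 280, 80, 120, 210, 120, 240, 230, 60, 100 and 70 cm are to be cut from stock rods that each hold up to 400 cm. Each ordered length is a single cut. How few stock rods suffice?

Total = 280 + 240 + 230 + 220 + 210 + 120 + 120 + 120 + 110 + 100 + 80 + 70 + 60 = 1960 cm.
Lower bound: ⌈1960/400⌉ = 5 stock rods.
A packing using 5 stock rods:
  stock rod 1: 280 + 120 = 400
  stock rod 2: 240 + 120 = 360
  stock rod 3: 230 + 100 + 70 = 400
  stock rod 4: 220 + 120 + 60 = 400
  stock rod 5: 210 + 110 + 80 = 400
This matches the lower bound, so 5 is optimal.

5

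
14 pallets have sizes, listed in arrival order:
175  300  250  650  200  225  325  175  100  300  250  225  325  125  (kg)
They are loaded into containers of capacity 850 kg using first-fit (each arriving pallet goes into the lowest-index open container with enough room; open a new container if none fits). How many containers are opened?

5

  175 → container 1 (new)  [load 175/850]
  300 → container 1  [load 475/850]
  250 → container 1  [load 725/850]
  650 → container 2 (new)  [load 650/850]
  200 → container 2  [load 850/850]
  225 → container 3 (new)  [load 225/850]
  325 → container 3  [load 550/850]
  175 → container 3  [load 725/850]
  100 → container 1  [load 825/850]
  300 → container 4 (new)  [load 300/850]
  250 → container 4  [load 550/850]
  225 → container 4  [load 775/850]
  325 → container 5 (new)  [load 325/850]
  125 → container 3  [load 850/850]
5 containers opened.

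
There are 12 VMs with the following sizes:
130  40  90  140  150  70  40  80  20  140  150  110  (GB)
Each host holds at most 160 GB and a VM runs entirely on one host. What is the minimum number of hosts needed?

8

Total = 150 + 150 + 140 + 140 + 130 + 110 + 90 + 80 + 70 + 40 + 40 + 20 = 1160 GB.
Lower bound: ⌈1160/160⌉ = 8 hosts.
A packing using 8 hosts:
  host 1: 150 = 150
  host 2: 150 = 150
  host 3: 140 + 20 = 160
  host 4: 140 = 140
  host 5: 130 = 130
  host 6: 110 + 40 = 150
  host 7: 90 + 70 = 160
  host 8: 80 + 40 = 120
This matches the lower bound, so 8 is optimal.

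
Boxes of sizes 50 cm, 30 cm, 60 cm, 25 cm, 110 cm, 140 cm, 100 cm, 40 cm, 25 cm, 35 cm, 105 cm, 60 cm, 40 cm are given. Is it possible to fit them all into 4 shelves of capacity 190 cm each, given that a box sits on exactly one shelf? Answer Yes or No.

Total = 820 cm; ⌈820/190⌉ = 5.
At least 5 shelves are required, but only 4 are allowed.

No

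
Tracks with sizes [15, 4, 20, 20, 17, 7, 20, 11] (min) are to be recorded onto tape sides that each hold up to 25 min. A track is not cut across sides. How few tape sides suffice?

Total = 20 + 20 + 20 + 17 + 15 + 11 + 7 + 4 = 114 min.
Lower bound: ⌈114/25⌉ = 5 tape sides.
A packing using 6 tape sides:
  side 1: 20 + 4 = 24
  side 2: 20 = 20
  side 3: 20 = 20
  side 4: 17 + 7 = 24
  side 5: 15 = 15
  side 6: 11 = 11
No arrangement into 5 tape sides stays within capacity, so 6 is optimal.

6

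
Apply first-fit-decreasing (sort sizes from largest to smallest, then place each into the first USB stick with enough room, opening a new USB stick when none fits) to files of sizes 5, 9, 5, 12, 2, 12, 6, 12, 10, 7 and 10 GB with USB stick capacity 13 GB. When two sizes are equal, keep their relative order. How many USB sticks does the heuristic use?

8

Sorted descending: 12, 12, 12, 10, 10, 9, 7, 6, 5, 5, 2.
  12 → USB stick 1 (new)  [load 12/13]
  12 → USB stick 2 (new)  [load 12/13]
  12 → USB stick 3 (new)  [load 12/13]
  10 → USB stick 4 (new)  [load 10/13]
  10 → USB stick 5 (new)  [load 10/13]
  9 → USB stick 6 (new)  [load 9/13]
  7 → USB stick 7 (new)  [load 7/13]
  6 → USB stick 7  [load 13/13]
  5 → USB stick 8 (new)  [load 5/13]
  5 → USB stick 8  [load 10/13]
  2 → USB stick 4  [load 12/13]
8 USB sticks opened.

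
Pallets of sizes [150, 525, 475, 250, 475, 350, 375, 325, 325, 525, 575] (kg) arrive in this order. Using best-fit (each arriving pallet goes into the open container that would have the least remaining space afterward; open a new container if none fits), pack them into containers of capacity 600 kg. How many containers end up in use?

10

  150 → container 1 (new)  [load 150/600]
  525 → container 2 (new)  [load 525/600]
  475 → container 3 (new)  [load 475/600]
  250 → container 1  [load 400/600]
  475 → container 4 (new)  [load 475/600]
  350 → container 5 (new)  [load 350/600]
  375 → container 6 (new)  [load 375/600]
  325 → container 7 (new)  [load 325/600]
  325 → container 8 (new)  [load 325/600]
  525 → container 9 (new)  [load 525/600]
  575 → container 10 (new)  [load 575/600]
10 containers opened.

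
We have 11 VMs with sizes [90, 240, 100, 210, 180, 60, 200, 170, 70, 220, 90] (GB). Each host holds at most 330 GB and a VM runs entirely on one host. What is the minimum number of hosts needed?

Total = 240 + 220 + 210 + 200 + 180 + 170 + 100 + 90 + 90 + 70 + 60 = 1630 GB.
Lower bound: ⌈1630/330⌉ = 5 hosts.
Also, 6 VMs each exceed 165 GB, and no two of those can share a host, so at least 6 hosts are needed.
A packing using 6 hosts:
  host 1: 240 + 90 = 330
  host 2: 220 + 100 = 320
  host 3: 210 + 90 = 300
  host 4: 200 + 70 + 60 = 330
  host 5: 180 = 180
  host 6: 170 = 170
This matches the lower bound, so 6 is optimal.

6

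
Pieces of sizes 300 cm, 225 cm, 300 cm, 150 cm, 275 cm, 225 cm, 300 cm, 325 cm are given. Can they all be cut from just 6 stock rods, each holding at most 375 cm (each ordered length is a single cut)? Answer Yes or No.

No

Total = 2100 cm; ⌈2100/375⌉ = 6.
7 pieces each exceed half the capacity and cannot share a stock rod, forcing at least 7 stock rods.
At least 7 stock rods are required, but only 6 are allowed.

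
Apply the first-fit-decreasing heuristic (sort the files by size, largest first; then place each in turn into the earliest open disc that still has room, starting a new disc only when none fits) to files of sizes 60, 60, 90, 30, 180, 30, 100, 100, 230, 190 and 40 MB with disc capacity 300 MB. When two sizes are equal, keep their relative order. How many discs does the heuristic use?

Sorted descending: 230, 190, 180, 100, 100, 90, 60, 60, 40, 30, 30.
  230 → disc 1 (new)  [load 230/300]
  190 → disc 2 (new)  [load 190/300]
  180 → disc 3 (new)  [load 180/300]
  100 → disc 2  [load 290/300]
  100 → disc 3  [load 280/300]
  90 → disc 4 (new)  [load 90/300]
  60 → disc 1  [load 290/300]
  60 → disc 4  [load 150/300]
  40 → disc 4  [load 190/300]
  30 → disc 4  [load 220/300]
  30 → disc 4  [load 250/300]
4 discs opened.

4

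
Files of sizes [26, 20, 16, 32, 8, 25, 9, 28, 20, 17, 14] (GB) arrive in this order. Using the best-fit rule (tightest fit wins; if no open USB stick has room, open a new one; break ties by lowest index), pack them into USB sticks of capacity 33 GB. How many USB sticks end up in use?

8

  26 → USB stick 1 (new)  [load 26/33]
  20 → USB stick 2 (new)  [load 20/33]
  16 → USB stick 3 (new)  [load 16/33]
  32 → USB stick 4 (new)  [load 32/33]
  8 → USB stick 2  [load 28/33]
  25 → USB stick 5 (new)  [load 25/33]
  9 → USB stick 3  [load 25/33]
  28 → USB stick 6 (new)  [load 28/33]
  20 → USB stick 7 (new)  [load 20/33]
  17 → USB stick 8 (new)  [load 17/33]
  14 → USB stick 8  [load 31/33]
8 USB sticks opened.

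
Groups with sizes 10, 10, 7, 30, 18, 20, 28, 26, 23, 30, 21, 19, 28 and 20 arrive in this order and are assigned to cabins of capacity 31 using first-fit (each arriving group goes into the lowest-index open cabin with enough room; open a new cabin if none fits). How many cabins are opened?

12

  10 → cabin 1 (new)  [load 10/31]
  10 → cabin 1  [load 20/31]
  7 → cabin 1  [load 27/31]
  30 → cabin 2 (new)  [load 30/31]
  18 → cabin 3 (new)  [load 18/31]
  20 → cabin 4 (new)  [load 20/31]
  28 → cabin 5 (new)  [load 28/31]
  26 → cabin 6 (new)  [load 26/31]
  23 → cabin 7 (new)  [load 23/31]
  30 → cabin 8 (new)  [load 30/31]
  21 → cabin 9 (new)  [load 21/31]
  19 → cabin 10 (new)  [load 19/31]
  28 → cabin 11 (new)  [load 28/31]
  20 → cabin 12 (new)  [load 20/31]
12 cabins opened.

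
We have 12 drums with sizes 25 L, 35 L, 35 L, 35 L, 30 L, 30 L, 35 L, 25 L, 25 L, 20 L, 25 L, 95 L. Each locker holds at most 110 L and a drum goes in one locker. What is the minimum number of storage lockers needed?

4

Total = 95 + 35 + 35 + 35 + 35 + 30 + 30 + 25 + 25 + 25 + 25 + 20 = 415 L.
Lower bound: ⌈415/110⌉ = 4 storage lockers.
A packing using 4 storage lockers:
  locker 1: 95 = 95
  locker 2: 35 + 35 + 35 = 105
  locker 3: 35 + 30 + 25 + 20 = 110
  locker 4: 30 + 25 + 25 + 25 = 105
This matches the lower bound, so 4 is optimal.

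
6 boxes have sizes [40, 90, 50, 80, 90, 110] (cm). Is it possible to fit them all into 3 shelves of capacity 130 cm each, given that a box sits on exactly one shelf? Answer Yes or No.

No

Total = 460 cm; ⌈460/130⌉ = 4.
At least 4 shelves are required, but only 3 are allowed.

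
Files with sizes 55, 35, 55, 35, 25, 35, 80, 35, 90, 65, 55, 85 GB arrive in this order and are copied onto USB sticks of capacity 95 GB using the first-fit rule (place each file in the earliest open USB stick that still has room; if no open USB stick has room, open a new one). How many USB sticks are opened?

  55 → USB stick 1 (new)  [load 55/95]
  35 → USB stick 1  [load 90/95]
  55 → USB stick 2 (new)  [load 55/95]
  35 → USB stick 2  [load 90/95]
  25 → USB stick 3 (new)  [load 25/95]
  35 → USB stick 3  [load 60/95]
  80 → USB stick 4 (new)  [load 80/95]
  35 → USB stick 3  [load 95/95]
  90 → USB stick 5 (new)  [load 90/95]
  65 → USB stick 6 (new)  [load 65/95]
  55 → USB stick 7 (new)  [load 55/95]
  85 → USB stick 8 (new)  [load 85/95]
8 USB sticks opened.

8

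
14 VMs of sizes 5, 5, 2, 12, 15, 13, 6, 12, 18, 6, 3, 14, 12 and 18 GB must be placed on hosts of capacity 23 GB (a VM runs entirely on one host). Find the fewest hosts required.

8

Total = 18 + 18 + 15 + 14 + 13 + 12 + 12 + 12 + 6 + 6 + 5 + 5 + 3 + 2 = 141 GB.
Lower bound: ⌈141/23⌉ = 7 hosts.
Also, 8 VMs each exceed 23/2 GB, and no two of those can share a host, so at least 8 hosts are needed.
A packing using 8 hosts:
  host 1: 18 + 5 = 23
  host 2: 18 + 5 = 23
  host 3: 15 + 6 + 2 = 23
  host 4: 14 + 6 + 3 = 23
  host 5: 13 = 13
  host 6: 12 = 12
  host 7: 12 = 12
  host 8: 12 = 12
This matches the lower bound, so 8 is optimal.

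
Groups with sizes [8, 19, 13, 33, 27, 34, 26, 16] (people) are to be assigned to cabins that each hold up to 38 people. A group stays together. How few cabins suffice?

6

Total = 34 + 33 + 27 + 26 + 19 + 16 + 13 + 8 = 176 people.
Lower bound: ⌈176/38⌉ = 5 cabins.
A packing using 6 cabins:
  cabin 1: 34 = 34
  cabin 2: 33 = 33
  cabin 3: 27 + 8 = 35
  cabin 4: 26 = 26
  cabin 5: 19 + 16 = 35
  cabin 6: 13 = 13
No arrangement into 5 cabins stays within capacity, so 6 is optimal.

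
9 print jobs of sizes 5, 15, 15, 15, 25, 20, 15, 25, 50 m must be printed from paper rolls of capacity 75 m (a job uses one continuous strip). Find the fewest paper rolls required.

3

Total = 50 + 25 + 25 + 20 + 15 + 15 + 15 + 15 + 5 = 185 m.
Lower bound: ⌈185/75⌉ = 3 paper rolls.
A packing using 3 paper rolls:
  roll 1: 50 + 25 = 75
  roll 2: 25 + 20 + 15 + 15 = 75
  roll 3: 15 + 15 + 5 = 35
This matches the lower bound, so 3 is optimal.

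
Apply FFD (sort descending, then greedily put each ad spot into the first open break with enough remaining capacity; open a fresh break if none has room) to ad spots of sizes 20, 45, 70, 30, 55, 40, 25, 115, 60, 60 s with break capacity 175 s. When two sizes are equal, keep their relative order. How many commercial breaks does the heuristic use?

3

Sorted descending: 115, 70, 60, 60, 55, 45, 40, 30, 25, 20.
  115 → break 1 (new)  [load 115/175]
  70 → break 2 (new)  [load 70/175]
  60 → break 1  [load 175/175]
  60 → break 2  [load 130/175]
  55 → break 3 (new)  [load 55/175]
  45 → break 2  [load 175/175]
  40 → break 3  [load 95/175]
  30 → break 3  [load 125/175]
  25 → break 3  [load 150/175]
  20 → break 3  [load 170/175]
3 commercial breaks opened.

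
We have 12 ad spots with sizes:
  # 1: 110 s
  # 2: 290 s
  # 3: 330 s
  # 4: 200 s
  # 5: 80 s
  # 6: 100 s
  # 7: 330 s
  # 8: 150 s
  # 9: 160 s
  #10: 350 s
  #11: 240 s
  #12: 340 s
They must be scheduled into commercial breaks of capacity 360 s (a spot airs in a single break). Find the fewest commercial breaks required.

Total = 350 + 340 + 330 + 330 + 290 + 240 + 200 + 160 + 150 + 110 + 100 + 80 = 2680 s.
Lower bound: ⌈2680/360⌉ = 8 commercial breaks.
A packing using 8 commercial breaks:
  break 1: 350 = 350
  break 2: 340 = 340
  break 3: 330 = 330
  break 4: 330 = 330
  break 5: 290 = 290
  break 6: 240 + 110 = 350
  break 7: 200 + 160 = 360
  break 8: 150 + 100 + 80 = 330
This matches the lower bound, so 8 is optimal.

8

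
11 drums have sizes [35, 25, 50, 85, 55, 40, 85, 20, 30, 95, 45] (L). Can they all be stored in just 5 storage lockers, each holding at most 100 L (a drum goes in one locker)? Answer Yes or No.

No

Total = 565 L; ⌈565/100⌉ = 6.
At least 6 storage lockers are required, but only 5 are allowed.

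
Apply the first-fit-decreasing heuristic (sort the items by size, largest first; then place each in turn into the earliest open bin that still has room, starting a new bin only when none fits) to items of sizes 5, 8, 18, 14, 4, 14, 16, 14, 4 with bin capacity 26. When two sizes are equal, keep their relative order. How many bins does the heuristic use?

Sorted descending: 18, 16, 14, 14, 14, 8, 5, 4, 4.
  18 → bin 1 (new)  [load 18/26]
  16 → bin 2 (new)  [load 16/26]
  14 → bin 3 (new)  [load 14/26]
  14 → bin 4 (new)  [load 14/26]
  14 → bin 5 (new)  [load 14/26]
  8 → bin 1  [load 26/26]
  5 → bin 2  [load 21/26]
  4 → bin 2  [load 25/26]
  4 → bin 3  [load 18/26]
5 bins opened.

5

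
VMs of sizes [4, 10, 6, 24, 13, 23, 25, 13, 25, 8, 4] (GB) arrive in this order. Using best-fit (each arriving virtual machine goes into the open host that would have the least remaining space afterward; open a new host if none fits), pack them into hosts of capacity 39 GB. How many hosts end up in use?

5

  4 → host 1 (new)  [load 4/39]
  10 → host 1  [load 14/39]
  6 → host 1  [load 20/39]
  24 → host 2 (new)  [load 24/39]
  13 → host 2  [load 37/39]
  23 → host 3 (new)  [load 23/39]
  25 → host 4 (new)  [load 25/39]
  13 → host 4  [load 38/39]
  25 → host 5 (new)  [load 25/39]
  8 → host 5  [load 33/39]
  4 → host 5  [load 37/39]
5 hosts opened.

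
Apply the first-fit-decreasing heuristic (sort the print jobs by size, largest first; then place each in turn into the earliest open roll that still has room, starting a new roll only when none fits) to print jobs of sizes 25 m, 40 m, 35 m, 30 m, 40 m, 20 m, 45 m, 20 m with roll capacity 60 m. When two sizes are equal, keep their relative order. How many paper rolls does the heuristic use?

5

Sorted descending: 45, 40, 40, 35, 30, 25, 20, 20.
  45 → roll 1 (new)  [load 45/60]
  40 → roll 2 (new)  [load 40/60]
  40 → roll 3 (new)  [load 40/60]
  35 → roll 4 (new)  [load 35/60]
  30 → roll 5 (new)  [load 30/60]
  25 → roll 4  [load 60/60]
  20 → roll 2  [load 60/60]
  20 → roll 3  [load 60/60]
5 paper rolls opened.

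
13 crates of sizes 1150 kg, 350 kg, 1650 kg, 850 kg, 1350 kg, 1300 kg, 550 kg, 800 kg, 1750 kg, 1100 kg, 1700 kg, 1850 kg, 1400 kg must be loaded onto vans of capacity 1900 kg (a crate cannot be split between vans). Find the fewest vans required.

10

Total = 1850 + 1750 + 1700 + 1650 + 1400 + 1350 + 1300 + 1150 + 1100 + 850 + 800 + 550 + 350 = 15800 kg.
Lower bound: ⌈15800/1900⌉ = 9 vans.
A packing using 10 vans:
  van 1: 1850 = 1850
  van 2: 1750 = 1750
  van 3: 1700 = 1700
  van 4: 1650 = 1650
  van 5: 1400 + 350 = 1750
  van 6: 1350 + 550 = 1900
  van 7: 1300 = 1300
  van 8: 1150 = 1150
  van 9: 1100 + 800 = 1900
  van 10: 850 = 850
No arrangement into 9 vans stays within capacity, so 10 is optimal.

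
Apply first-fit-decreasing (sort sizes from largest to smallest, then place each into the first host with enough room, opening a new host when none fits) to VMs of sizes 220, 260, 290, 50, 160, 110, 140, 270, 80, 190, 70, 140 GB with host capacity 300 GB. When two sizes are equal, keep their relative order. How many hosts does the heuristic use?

7

Sorted descending: 290, 270, 260, 220, 190, 160, 140, 140, 110, 80, 70, 50.
  290 → host 1 (new)  [load 290/300]
  270 → host 2 (new)  [load 270/300]
  260 → host 3 (new)  [load 260/300]
  220 → host 4 (new)  [load 220/300]
  190 → host 5 (new)  [load 190/300]
  160 → host 6 (new)  [load 160/300]
  140 → host 6  [load 300/300]
  140 → host 7 (new)  [load 140/300]
  110 → host 5  [load 300/300]
  80 → host 4  [load 300/300]
  70 → host 7  [load 210/300]
  50 → host 7  [load 260/300]
7 hosts opened.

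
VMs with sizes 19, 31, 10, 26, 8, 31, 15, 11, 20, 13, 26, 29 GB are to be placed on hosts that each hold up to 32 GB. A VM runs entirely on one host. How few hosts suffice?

Total = 31 + 31 + 29 + 26 + 26 + 20 + 19 + 15 + 13 + 11 + 10 + 8 = 239 GB.
Lower bound: ⌈239/32⌉ = 8 hosts.
A packing using 9 hosts:
  host 1: 31 = 31
  host 2: 31 = 31
  host 3: 29 = 29
  host 4: 26 = 26
  host 5: 26 = 26
  host 6: 20 + 11 = 31
  host 7: 19 + 13 = 32
  host 8: 15 + 10 = 25
  host 9: 8 = 8
No arrangement into 8 hosts stays within capacity, so 9 is optimal.

9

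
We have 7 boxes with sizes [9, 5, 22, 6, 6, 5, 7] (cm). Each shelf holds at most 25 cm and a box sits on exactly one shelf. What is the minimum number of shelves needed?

Total = 22 + 9 + 7 + 6 + 6 + 5 + 5 = 60 cm.
Lower bound: ⌈60/25⌉ = 3 shelves.
A packing using 3 shelves:
  shelf 1: 22 = 22
  shelf 2: 9 + 7 + 6 = 22
  shelf 3: 6 + 5 + 5 = 16
This matches the lower bound, so 3 is optimal.

3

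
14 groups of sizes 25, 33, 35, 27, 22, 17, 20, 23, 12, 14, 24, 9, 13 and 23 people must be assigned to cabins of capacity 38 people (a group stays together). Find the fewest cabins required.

Total = 35 + 33 + 27 + 25 + 24 + 23 + 23 + 22 + 20 + 17 + 14 + 13 + 12 + 9 = 297 people.
Lower bound: ⌈297/38⌉ = 8 cabins.
Also, 9 groups each exceed 19 people, and no two of those can share a cabin, so at least 9 cabins are needed.
A packing using 9 cabins:
  cabin 1: 35 = 35
  cabin 2: 33 = 33
  cabin 3: 27 + 9 = 36
  cabin 4: 25 + 13 = 38
  cabin 5: 24 + 14 = 38
  cabin 6: 23 + 12 = 35
  cabin 7: 23 = 23
  cabin 8: 22 = 22
  cabin 9: 20 + 17 = 37
This matches the lower bound, so 9 is optimal.

9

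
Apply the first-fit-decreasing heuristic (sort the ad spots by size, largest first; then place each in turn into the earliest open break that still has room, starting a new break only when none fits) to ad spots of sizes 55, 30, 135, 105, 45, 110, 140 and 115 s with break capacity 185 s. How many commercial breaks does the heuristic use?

Sorted descending: 140, 135, 115, 110, 105, 55, 45, 30.
  140 → break 1 (new)  [load 140/185]
  135 → break 2 (new)  [load 135/185]
  115 → break 3 (new)  [load 115/185]
  110 → break 4 (new)  [load 110/185]
  105 → break 5 (new)  [load 105/185]
  55 → break 3  [load 170/185]
  45 → break 1  [load 185/185]
  30 → break 2  [load 165/185]
5 commercial breaks opened.

5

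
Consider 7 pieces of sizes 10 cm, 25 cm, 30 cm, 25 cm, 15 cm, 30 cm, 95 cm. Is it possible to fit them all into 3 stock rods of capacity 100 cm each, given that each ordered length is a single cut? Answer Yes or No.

A valid assignment using 3 stock rods:
  stock rod 1: 95 = 95
  stock rod 2: 30 + 30 + 25 + 15 = 100
  stock rod 3: 25 + 10 = 35
Every load is within 100 cm, so 3 stock rods suffice.

Yes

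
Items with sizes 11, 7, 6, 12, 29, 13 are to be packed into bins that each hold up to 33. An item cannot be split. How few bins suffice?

3

Total = 29 + 13 + 12 + 11 + 7 + 6 = 78.
Lower bound: ⌈78/33⌉ = 3 bins.
A packing using 3 bins:
  bin 1: 29 = 29
  bin 2: 13 + 12 + 7 = 32
  bin 3: 11 + 6 = 17
This matches the lower bound, so 3 is optimal.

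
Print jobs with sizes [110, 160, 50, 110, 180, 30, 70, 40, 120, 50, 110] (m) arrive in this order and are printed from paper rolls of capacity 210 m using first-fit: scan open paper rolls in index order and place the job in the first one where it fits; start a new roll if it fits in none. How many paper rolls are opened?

6

  110 → roll 1 (new)  [load 110/210]
  160 → roll 2 (new)  [load 160/210]
  50 → roll 1  [load 160/210]
  110 → roll 3 (new)  [load 110/210]
  180 → roll 4 (new)  [load 180/210]
  30 → roll 1  [load 190/210]
  70 → roll 3  [load 180/210]
  40 → roll 2  [load 200/210]
  120 → roll 5 (new)  [load 120/210]
  50 → roll 5  [load 170/210]
  110 → roll 6 (new)  [load 110/210]
6 paper rolls opened.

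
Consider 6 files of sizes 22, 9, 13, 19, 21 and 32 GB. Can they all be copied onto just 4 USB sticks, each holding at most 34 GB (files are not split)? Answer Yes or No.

Yes

A valid assignment using 4 USB sticks:
  USB stick 1: 32 = 32
  USB stick 2: 22 + 9 = 31
  USB stick 3: 21 + 13 = 34
  USB stick 4: 19 = 19
Every load is within 34 GB, so 4 USB sticks suffice.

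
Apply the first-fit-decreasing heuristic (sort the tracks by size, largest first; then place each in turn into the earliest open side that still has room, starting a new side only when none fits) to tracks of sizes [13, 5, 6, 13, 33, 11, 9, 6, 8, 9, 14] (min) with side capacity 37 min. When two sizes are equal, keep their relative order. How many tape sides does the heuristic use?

Sorted descending: 33, 14, 13, 13, 11, 9, 9, 8, 6, 6, 5.
  33 → side 1 (new)  [load 33/37]
  14 → side 2 (new)  [load 14/37]
  13 → side 2  [load 27/37]
  13 → side 3 (new)  [load 13/37]
  11 → side 3  [load 24/37]
  9 → side 2  [load 36/37]
  9 → side 3  [load 33/37]
  8 → side 4 (new)  [load 8/37]
  6 → side 4  [load 14/37]
  6 → side 4  [load 20/37]
  5 → side 4  [load 25/37]
4 tape sides opened.

4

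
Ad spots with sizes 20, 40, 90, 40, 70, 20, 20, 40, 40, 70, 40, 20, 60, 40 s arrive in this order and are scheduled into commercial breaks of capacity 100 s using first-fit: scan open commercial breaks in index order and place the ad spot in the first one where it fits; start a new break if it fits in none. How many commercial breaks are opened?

7

  20 → break 1 (new)  [load 20/100]
  40 → break 1  [load 60/100]
  90 → break 2 (new)  [load 90/100]
  40 → break 1  [load 100/100]
  70 → break 3 (new)  [load 70/100]
  20 → break 3  [load 90/100]
  20 → break 4 (new)  [load 20/100]
  40 → break 4  [load 60/100]
  40 → break 4  [load 100/100]
  70 → break 5 (new)  [load 70/100]
  40 → break 6 (new)  [load 40/100]
  20 → break 5  [load 90/100]
  60 → break 6  [load 100/100]
  40 → break 7 (new)  [load 40/100]
7 commercial breaks opened.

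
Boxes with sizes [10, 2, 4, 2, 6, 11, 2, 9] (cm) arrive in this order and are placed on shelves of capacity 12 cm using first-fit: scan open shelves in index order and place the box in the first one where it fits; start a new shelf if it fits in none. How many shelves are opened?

4

  10 → shelf 1 (new)  [load 10/12]
  2 → shelf 1  [load 12/12]
  4 → shelf 2 (new)  [load 4/12]
  2 → shelf 2  [load 6/12]
  6 → shelf 2  [load 12/12]
  11 → shelf 3 (new)  [load 11/12]
  2 → shelf 4 (new)  [load 2/12]
  9 → shelf 4  [load 11/12]
4 shelves opened.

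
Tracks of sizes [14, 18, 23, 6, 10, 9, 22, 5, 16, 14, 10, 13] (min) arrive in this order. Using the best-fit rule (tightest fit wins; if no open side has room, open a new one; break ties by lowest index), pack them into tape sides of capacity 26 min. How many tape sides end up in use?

8

  14 → side 1 (new)  [load 14/26]
  18 → side 2 (new)  [load 18/26]
  23 → side 3 (new)  [load 23/26]
  6 → side 2  [load 24/26]
  10 → side 1  [load 24/26]
  9 → side 4 (new)  [load 9/26]
  22 → side 5 (new)  [load 22/26]
  5 → side 4  [load 14/26]
  16 → side 6 (new)  [load 16/26]
  14 → side 7 (new)  [load 14/26]
  10 → side 6  [load 26/26]
  13 → side 8 (new)  [load 13/26]
8 tape sides opened.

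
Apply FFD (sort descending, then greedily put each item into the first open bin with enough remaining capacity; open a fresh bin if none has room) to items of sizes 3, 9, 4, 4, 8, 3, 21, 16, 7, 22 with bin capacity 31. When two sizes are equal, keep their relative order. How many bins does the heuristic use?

4

Sorted descending: 22, 21, 16, 9, 8, 7, 4, 4, 3, 3.
  22 → bin 1 (new)  [load 22/31]
  21 → bin 2 (new)  [load 21/31]
  16 → bin 3 (new)  [load 16/31]
  9 → bin 1  [load 31/31]
  8 → bin 2  [load 29/31]
  7 → bin 3  [load 23/31]
  4 → bin 3  [load 27/31]
  4 → bin 3  [load 31/31]
  3 → bin 4 (new)  [load 3/31]
  3 → bin 4  [load 6/31]
4 bins opened.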